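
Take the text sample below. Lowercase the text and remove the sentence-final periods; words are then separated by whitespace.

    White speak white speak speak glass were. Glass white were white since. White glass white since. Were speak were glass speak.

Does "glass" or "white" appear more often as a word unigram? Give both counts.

"white" (6 vs 4)

"glass": 4 occurrences
"white": 6 occurrences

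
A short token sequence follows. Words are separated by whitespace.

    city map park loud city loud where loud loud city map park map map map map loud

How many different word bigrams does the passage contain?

17 tokens → 16 bigram windows in total.
Repeated bigrams (each contributes count−1 duplicates):
  map map: 3
  city map: 2
  loud city: 2
  map park: 2
5 duplicate windows → 16 − 5 = 11 distinct.

11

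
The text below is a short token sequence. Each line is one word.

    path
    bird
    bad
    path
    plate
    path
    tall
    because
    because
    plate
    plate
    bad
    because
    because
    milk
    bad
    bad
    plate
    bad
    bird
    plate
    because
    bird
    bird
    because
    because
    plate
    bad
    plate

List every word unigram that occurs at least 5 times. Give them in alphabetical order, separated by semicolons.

Unigram counts meeting the condition (at least 5 times):
  bad: 6
  because: 7
  plate: 7

bad; because; plate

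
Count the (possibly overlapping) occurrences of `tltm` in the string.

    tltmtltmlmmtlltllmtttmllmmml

2

Sliding a length-4 window over the 28 characters (25 positions):
  position 1–4: tltm
  position 5–8: tltm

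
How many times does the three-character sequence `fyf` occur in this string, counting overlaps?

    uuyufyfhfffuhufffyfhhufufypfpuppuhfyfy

3

Sliding a length-3 window over the 38 characters (36 positions):
  position 5–7: fyf
  position 17–19: fyf
  position 35–37: fyf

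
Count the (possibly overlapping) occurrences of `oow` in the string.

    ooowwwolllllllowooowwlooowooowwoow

5

Sliding a length-3 window over the 34 characters (32 positions):
  position 2–4: oow
  position 18–20: oow
  position 24–26: oow
  position 28–30: oow
  position 32–34: oow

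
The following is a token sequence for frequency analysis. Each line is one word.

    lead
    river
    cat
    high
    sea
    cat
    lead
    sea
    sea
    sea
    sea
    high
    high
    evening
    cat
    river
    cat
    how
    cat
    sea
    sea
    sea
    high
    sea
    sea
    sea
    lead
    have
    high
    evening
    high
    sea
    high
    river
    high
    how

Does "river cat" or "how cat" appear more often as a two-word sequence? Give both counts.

"river cat": 2 occurrences
"how cat": 1 occurrence

"river cat" (2 vs 1)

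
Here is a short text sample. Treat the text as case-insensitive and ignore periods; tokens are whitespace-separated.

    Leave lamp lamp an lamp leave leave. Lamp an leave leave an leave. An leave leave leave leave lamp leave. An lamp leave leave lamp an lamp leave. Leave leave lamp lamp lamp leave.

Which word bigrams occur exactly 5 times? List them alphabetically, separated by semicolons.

lamp leave; leave lamp

Bigram counts meeting the condition (exactly 5 times):
  lamp leave: 5
  leave lamp: 5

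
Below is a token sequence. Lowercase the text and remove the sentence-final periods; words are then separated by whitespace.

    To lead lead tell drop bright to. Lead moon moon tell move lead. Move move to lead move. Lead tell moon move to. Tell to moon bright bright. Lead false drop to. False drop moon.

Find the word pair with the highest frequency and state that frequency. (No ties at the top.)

"to lead", 3 times

Bigram frequencies (highest first):
  to lead: 3
  lead tell: 2
  move lead: 2
  lead move: 2
  move to: 2
  false drop: 2
  … (21 more, each ≤ 1)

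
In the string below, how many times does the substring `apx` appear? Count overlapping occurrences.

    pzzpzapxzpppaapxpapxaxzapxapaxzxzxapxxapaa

Sliding a length-3 window over the 42 characters (40 positions):
  position 6–8: apx
  position 14–16: apx
  position 18–20: apx
  position 24–26: apx
  position 35–37: apx

5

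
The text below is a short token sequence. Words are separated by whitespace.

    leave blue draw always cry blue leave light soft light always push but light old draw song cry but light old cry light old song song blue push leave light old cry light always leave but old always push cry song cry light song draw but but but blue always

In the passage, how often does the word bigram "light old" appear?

Scanning the 49 overlapping bigram windows for "light old":
  position 14–15: light old
  position 20–21: light old
  position 23–24: light old
  position 30–31: light old

4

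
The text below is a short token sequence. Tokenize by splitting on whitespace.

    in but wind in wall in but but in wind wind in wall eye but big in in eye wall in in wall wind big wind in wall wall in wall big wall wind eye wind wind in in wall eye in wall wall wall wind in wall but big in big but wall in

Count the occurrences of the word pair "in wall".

Scanning the 54 overlapping bigram windows for "in wall":
  position 4–5: in wall
  position 12–13: in wall
  position 22–23: in wall
  position 27–28: in wall
  position 30–31: in wall
  position 39–40: in wall
  position 42–43: in wall
  position 47–48: in wall

8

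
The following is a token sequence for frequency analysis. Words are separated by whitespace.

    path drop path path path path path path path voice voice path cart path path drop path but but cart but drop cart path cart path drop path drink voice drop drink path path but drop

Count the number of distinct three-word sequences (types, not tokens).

36 tokens → 34 trigram windows in total.
Repeated trigrams (each contributes count−1 duplicates):
  path path path: 5
  path drop path: 3
  path cart path: 2
7 duplicate windows → 34 − 7 = 27 distinct.

27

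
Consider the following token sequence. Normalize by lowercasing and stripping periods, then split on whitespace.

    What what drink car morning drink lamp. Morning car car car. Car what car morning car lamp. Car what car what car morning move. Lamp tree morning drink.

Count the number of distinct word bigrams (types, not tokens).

28 tokens → 27 bigram windows in total.
Repeated bigrams (each contributes count−1 duplicates):
  car car: 3
  car morning: 3
  car what: 3
  what car: 3
  morning car: 2
  morning drink: 2
10 duplicate windows → 27 − 10 = 17 distinct.

17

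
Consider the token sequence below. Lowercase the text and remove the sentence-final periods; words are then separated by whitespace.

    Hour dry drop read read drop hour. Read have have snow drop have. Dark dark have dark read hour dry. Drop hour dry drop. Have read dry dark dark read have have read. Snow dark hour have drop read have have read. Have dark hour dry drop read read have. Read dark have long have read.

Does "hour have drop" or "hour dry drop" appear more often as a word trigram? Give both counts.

"hour dry drop" (4 vs 1)

"hour have drop": 1 occurrence
"hour dry drop": 4 occurrences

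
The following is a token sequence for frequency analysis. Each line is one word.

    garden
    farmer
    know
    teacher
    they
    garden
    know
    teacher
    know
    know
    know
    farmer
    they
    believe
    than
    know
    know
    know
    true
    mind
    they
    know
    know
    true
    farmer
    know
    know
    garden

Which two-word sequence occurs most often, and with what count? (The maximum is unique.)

"know know", 6 times

Bigram frequencies (highest first):
  know know: 6
  farmer know: 2
  know teacher: 2
  know true: 2
  garden farmer: 1
  teacher they: 1
  … (13 more, each ≤ 1)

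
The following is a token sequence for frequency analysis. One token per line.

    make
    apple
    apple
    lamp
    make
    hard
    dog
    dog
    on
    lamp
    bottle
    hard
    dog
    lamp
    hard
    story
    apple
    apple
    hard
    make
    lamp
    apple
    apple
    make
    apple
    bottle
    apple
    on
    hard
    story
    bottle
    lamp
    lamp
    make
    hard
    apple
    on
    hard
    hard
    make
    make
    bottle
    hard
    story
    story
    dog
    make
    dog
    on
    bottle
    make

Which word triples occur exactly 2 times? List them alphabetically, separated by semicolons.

Trigram counts meeting the condition (exactly 2 times):
  apple on hard: 2
  lamp make hard: 2

apple on hard; lamp make hard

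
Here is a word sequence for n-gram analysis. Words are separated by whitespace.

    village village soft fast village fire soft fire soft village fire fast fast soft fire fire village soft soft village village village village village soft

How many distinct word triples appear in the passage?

25 tokens → 23 trigram windows in total.
Repeated trigrams (each contributes count−1 duplicates):
  village village village: 3
  village village soft: 2
3 duplicate windows → 23 − 3 = 20 distinct.

20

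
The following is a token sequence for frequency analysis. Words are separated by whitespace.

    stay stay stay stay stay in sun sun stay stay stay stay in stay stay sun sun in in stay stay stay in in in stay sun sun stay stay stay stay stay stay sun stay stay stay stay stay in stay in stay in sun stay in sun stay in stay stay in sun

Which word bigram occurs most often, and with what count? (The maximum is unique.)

"stay stay", 20 times

Bigram frequencies (highest first):
  stay stay: 20
  stay in: 9
  in stay: 6
  sun stay: 5
  in sun: 4
  sun sun: 3
  … (3 more, each ≤ 3)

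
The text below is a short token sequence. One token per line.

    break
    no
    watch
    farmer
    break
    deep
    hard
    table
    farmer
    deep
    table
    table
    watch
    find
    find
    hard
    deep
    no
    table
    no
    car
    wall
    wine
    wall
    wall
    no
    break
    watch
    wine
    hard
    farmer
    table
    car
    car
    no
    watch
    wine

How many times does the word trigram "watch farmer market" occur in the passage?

Scanning the 35 overlapping trigram windows for "watch farmer market":
  (none found)

0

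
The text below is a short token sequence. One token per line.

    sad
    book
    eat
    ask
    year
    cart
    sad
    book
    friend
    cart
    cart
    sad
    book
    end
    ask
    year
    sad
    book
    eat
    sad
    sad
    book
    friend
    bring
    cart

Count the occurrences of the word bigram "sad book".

5

Scanning the 24 overlapping bigram windows for "sad book":
  position 1–2: sad book
  position 7–8: sad book
  position 12–13: sad book
  position 17–18: sad book
  position 21–22: sad book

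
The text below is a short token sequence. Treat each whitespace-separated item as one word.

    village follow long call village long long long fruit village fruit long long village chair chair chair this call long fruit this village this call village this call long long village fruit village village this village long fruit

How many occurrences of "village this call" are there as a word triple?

Scanning the 36 overlapping trigram windows for "village this call":
  position 23–25: village this call
  position 26–28: village this call

2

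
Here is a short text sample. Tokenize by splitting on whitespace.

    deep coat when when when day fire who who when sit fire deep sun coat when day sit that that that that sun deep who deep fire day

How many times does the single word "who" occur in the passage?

3

Scanning the 28 tokens for "who":
  position 8: who
  position 9: who
  position 25: who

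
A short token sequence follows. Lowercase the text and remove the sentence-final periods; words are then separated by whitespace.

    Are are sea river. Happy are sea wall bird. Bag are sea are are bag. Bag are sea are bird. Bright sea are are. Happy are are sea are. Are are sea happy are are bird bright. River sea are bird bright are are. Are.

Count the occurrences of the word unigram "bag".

Scanning the 45 tokens for "bag":
  position 10: bag
  position 15: bag
  position 16: bag

3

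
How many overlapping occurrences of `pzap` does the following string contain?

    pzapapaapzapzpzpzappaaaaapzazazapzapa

Sliding a length-4 window over the 37 characters (34 positions):
  position 1–4: pzap
  position 9–12: pzap
  position 16–19: pzap
  position 33–36: pzap

4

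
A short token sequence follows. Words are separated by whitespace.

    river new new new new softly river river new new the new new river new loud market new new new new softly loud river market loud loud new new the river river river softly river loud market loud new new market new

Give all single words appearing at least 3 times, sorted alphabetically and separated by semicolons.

loud; market; new; river; softly

Unigram counts meeting the condition (at least 3 times):
  loud: 6
  market: 4
  new: 18
  river: 9
  softly: 3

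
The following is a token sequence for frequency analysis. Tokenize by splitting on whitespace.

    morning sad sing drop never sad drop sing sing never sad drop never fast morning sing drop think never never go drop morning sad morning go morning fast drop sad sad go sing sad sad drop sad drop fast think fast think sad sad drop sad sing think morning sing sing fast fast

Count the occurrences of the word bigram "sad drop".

5

Scanning the 52 overlapping bigram windows for "sad drop":
  position 6–7: sad drop
  position 11–12: sad drop
  position 35–36: sad drop
  position 37–38: sad drop
  position 44–45: sad drop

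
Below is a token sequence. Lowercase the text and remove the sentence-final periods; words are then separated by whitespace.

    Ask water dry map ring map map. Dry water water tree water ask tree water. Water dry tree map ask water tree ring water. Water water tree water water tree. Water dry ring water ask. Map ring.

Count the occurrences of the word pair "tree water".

Scanning the 36 overlapping bigram windows for "tree water":
  position 11–12: tree water
  position 14–15: tree water
  position 27–28: tree water
  position 30–31: tree water

4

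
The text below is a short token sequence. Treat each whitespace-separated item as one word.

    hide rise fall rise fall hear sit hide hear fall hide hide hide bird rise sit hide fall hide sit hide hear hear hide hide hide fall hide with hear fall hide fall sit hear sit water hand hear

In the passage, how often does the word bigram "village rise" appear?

0

Scanning the 38 overlapping bigram windows for "village rise":
  (none found)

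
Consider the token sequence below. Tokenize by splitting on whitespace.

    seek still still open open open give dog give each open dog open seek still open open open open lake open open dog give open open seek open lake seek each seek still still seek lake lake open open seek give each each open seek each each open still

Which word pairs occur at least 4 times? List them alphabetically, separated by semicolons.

open open; open seek

Bigram counts meeting the condition (at least 4 times):
  open open: 8
  open seek: 4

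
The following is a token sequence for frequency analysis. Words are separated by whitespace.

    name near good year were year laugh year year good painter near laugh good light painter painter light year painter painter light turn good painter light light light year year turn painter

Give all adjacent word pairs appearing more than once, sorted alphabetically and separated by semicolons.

Bigram counts meeting the condition (more than once):
  good painter: 2
  light light: 2
  light year: 2
  painter light: 3
  painter painter: 2
  year year: 2

good painter; light light; light year; painter light; painter painter; year year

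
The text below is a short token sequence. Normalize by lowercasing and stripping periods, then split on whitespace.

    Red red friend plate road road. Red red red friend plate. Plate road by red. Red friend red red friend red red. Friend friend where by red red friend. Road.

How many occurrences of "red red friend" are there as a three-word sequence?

Scanning the 28 overlapping trigram windows for "red red friend":
  position 1–3: red red friend
  position 8–10: red red friend
  position 15–17: red red friend
  position 18–20: red red friend
  position 21–23: red red friend
  position 27–29: red red friend

6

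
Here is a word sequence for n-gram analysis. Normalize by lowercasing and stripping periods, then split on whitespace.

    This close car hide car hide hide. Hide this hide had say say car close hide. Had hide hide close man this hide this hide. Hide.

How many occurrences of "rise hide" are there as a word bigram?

0

Scanning the 25 overlapping bigram windows for "rise hide":
  (none found)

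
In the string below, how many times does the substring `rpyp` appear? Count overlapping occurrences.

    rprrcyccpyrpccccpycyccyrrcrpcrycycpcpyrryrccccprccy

0

Sliding a length-4 window over the 51 characters (48 positions):
  (no match at any position)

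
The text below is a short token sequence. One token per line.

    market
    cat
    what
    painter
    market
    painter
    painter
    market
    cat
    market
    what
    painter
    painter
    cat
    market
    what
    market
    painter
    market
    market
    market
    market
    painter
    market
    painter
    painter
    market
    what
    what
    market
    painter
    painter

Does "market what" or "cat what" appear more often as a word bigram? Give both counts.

"market what" (3 vs 1)

"market what": 3 occurrences
"cat what": 1 occurrence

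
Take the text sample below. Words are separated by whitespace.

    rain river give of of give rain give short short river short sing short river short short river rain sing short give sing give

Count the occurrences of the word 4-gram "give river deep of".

Scanning the 21 overlapping 4-gram windows for "give river deep of":
  (none found)

0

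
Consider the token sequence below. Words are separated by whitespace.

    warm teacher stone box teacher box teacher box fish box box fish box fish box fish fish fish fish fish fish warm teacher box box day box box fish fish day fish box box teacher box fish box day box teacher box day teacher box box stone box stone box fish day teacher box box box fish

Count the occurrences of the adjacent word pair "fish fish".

Scanning the 56 overlapping bigram windows for "fish fish":
  position 16–17: fish fish
  position 17–18: fish fish
  position 18–19: fish fish
  position 19–20: fish fish
  position 20–21: fish fish
  position 29–30: fish fish

6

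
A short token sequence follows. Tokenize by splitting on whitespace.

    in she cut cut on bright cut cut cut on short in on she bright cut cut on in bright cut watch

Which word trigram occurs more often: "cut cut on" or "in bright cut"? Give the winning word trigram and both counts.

"cut cut on": 3 occurrences
"in bright cut": 1 occurrence

"cut cut on" (3 vs 1)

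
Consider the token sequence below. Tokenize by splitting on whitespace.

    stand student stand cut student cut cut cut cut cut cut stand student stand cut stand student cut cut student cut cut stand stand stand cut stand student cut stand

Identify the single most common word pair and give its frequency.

Bigram frequencies (highest first):
  cut cut: 7
  cut stand: 5
  stand student: 4
  student cut: 4
  stand cut: 3
  student stand: 2
  … (2 more, each ≤ 2)

"cut cut", 7 times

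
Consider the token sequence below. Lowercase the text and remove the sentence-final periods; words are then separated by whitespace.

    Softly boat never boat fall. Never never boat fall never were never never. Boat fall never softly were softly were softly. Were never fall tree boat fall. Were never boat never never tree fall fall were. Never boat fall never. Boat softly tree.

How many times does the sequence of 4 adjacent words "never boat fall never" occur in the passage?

4

Scanning the 40 overlapping 4-gram windows for "never boat fall never":
  position 3–6: never boat fall never
  position 7–10: never boat fall never
  position 13–16: never boat fall never
  position 37–40: never boat fall never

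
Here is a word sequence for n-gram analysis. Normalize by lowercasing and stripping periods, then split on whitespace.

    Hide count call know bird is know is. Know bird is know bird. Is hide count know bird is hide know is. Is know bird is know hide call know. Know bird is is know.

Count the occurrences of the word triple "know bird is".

6

Scanning the 33 overlapping trigram windows for "know bird is":
  position 4–6: know bird is
  position 9–11: know bird is
  position 12–14: know bird is
  position 17–19: know bird is
  position 24–26: know bird is
  position 31–33: know bird is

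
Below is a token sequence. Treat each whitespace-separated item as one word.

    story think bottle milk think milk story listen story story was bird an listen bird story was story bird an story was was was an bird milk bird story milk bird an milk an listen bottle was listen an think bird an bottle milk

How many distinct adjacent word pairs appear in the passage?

44 tokens → 43 bigram windows in total.
Repeated bigrams (each contributes count−1 duplicates):
  bird an: 4
  story was: 3
  an listen: 2
  bird story: 2
  bottle milk: 2
  milk bird: 2
  was was: 2
10 duplicate windows → 43 − 10 = 33 distinct.

33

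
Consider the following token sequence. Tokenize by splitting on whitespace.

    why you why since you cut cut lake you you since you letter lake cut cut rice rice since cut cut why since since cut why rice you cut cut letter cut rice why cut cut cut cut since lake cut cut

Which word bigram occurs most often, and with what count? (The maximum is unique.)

Bigram frequencies (highest first):
  cut cut: 8
  why since: 2
  since you: 2
  you cut: 2
  lake cut: 2
  cut rice: 2
  … (21 more, each ≤ 2)

"cut cut", 8 times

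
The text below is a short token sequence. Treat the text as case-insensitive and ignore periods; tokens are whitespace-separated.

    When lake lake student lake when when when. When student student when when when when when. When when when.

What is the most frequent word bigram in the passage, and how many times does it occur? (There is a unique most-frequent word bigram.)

Bigram frequencies (highest first):
  when when: 10
  when lake: 1
  lake lake: 1
  lake student: 1
  student lake: 1
  lake when: 1
  … (3 more, each ≤ 1)

"when when", 10 times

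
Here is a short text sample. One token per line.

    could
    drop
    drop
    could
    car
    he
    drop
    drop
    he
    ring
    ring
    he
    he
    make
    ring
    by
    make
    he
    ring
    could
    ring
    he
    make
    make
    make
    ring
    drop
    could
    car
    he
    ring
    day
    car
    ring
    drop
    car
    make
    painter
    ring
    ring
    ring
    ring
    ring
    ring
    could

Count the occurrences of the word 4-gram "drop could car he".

2

Scanning the 42 overlapping 4-gram windows for "drop could car he":
  position 3–6: drop could car he
  position 27–30: drop could car he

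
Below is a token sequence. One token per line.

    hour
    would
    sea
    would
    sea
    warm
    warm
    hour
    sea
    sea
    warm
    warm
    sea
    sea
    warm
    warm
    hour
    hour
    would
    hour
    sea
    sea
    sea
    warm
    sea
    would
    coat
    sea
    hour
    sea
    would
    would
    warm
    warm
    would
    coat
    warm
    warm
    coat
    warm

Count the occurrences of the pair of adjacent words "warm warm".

Scanning the 39 overlapping bigram windows for "warm warm":
  position 6–7: warm warm
  position 11–12: warm warm
  position 15–16: warm warm
  position 33–34: warm warm
  position 37–38: warm warm

5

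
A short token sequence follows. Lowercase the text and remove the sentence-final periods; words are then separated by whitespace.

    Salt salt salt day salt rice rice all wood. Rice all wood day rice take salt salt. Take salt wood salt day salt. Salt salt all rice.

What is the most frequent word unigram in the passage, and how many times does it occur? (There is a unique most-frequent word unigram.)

"salt", 11 times

Unigram frequencies (highest first):
  salt: 11
  rice: 5
  day: 3
  all: 3
  wood: 3
  take: 2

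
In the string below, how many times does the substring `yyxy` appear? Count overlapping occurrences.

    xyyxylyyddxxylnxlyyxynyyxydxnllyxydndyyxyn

4

Sliding a length-4 window over the 42 characters (39 positions):
  position 2–5: yyxy
  position 18–21: yyxy
  position 23–26: yyxy
  position 38–41: yyxy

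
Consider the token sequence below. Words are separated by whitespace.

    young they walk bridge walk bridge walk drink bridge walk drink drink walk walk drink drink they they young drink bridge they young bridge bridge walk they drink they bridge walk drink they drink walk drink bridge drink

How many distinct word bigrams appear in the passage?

20

38 tokens → 37 bigram windows in total.
Repeated bigrams (each contributes count−1 duplicates):
  bridge walk: 5
  walk drink: 5
  drink bridge: 3
  drink they: 3
  drink drink: 2
  drink walk: 2
  they drink: 2
  they young: 2
  … (1 more repeated)
17 duplicate windows → 37 − 17 = 20 distinct.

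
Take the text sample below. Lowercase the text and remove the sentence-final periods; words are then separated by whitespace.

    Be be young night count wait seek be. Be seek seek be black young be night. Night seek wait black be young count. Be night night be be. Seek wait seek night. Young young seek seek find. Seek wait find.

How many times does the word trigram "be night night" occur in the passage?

Scanning the 38 overlapping trigram windows for "be night night":
  position 15–17: be night night
  position 24–26: be night night

2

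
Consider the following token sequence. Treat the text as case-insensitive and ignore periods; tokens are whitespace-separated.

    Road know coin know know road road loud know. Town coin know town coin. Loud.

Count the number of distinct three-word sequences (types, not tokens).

15 tokens → 13 trigram windows in total.
Repeated trigrams (each contributes count−1 duplicates):
  know town coin: 2
1 duplicate windows → 13 − 1 = 12 distinct.

12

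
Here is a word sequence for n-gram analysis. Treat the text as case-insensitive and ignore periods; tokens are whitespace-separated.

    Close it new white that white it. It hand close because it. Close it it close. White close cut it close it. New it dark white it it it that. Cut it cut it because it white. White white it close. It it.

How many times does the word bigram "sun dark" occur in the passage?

Scanning the 42 overlapping bigram windows for "sun dark":
  (none found)

0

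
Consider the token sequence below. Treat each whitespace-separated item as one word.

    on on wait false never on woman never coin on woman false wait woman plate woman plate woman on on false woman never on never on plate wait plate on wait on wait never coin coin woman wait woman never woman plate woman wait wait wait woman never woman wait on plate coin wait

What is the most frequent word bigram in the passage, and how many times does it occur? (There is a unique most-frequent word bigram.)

Bigram frequencies (highest first):
  woman never: 4
  on wait: 3
  never on: 3
  wait woman: 3
  woman plate: 3
  plate woman: 3
  … (25 more, each ≤ 3)

"woman never", 4 times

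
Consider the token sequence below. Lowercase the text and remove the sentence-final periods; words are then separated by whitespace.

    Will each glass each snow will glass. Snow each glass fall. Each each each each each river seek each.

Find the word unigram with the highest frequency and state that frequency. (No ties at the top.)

Unigram frequencies (highest first):
  each: 9
  glass: 3
  will: 2
  snow: 2
  fall: 1
  river: 1
  … (1 more, each ≤ 1)

"each", 9 times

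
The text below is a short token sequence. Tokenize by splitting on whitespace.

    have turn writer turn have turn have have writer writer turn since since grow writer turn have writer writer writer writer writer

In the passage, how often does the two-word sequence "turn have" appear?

3

Scanning the 21 overlapping bigram windows for "turn have":
  position 4–5: turn have
  position 6–7: turn have
  position 16–17: turn have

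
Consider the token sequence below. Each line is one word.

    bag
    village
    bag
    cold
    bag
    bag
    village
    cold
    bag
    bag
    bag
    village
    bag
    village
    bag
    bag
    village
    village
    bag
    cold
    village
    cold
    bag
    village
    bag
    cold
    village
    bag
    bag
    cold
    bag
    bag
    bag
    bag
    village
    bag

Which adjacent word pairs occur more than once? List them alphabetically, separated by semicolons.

Bigram counts meeting the condition (more than once):
  bag bag: 8
  bag cold: 4
  bag village: 7
  cold bag: 4
  cold village: 2
  village bag: 7
  village cold: 2

bag bag; bag cold; bag village; cold bag; cold village; village bag; village cold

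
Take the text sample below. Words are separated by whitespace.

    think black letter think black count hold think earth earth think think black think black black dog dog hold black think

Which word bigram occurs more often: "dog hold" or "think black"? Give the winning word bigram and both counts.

"think black" (4 vs 1)

"dog hold": 1 occurrence
"think black": 4 occurrences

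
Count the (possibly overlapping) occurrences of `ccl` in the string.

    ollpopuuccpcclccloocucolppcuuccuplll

Sliding a length-3 window over the 36 characters (34 positions):
  position 12–14: ccl
  position 15–17: ccl

2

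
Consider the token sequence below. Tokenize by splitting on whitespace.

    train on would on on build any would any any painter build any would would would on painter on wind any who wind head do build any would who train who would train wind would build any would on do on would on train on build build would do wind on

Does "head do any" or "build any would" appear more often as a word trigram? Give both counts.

"head do any": 0 occurrences
"build any would": 4 occurrences

"build any would" (4 vs 0)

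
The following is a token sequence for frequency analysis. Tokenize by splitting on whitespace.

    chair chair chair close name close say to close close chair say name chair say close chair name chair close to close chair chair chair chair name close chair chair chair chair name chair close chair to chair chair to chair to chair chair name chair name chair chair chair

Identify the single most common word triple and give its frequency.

"chair chair chair", 6 times

Trigram frequencies (highest first):
  chair chair chair: 6
  chair name chair: 4
  chair chair name: 3
  chair to chair: 3
  name chair close: 2
  close chair chair: 2
  … (27 more, each ≤ 2)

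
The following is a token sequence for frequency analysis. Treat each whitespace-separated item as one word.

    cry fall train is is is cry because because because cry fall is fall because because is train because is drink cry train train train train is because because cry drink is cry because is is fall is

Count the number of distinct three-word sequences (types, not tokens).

33

38 tokens → 36 trigram windows in total.
Repeated trigrams (each contributes count−1 duplicates):
  because because cry: 2
  is cry because: 2
  train train train: 2
3 duplicate windows → 36 − 3 = 33 distinct.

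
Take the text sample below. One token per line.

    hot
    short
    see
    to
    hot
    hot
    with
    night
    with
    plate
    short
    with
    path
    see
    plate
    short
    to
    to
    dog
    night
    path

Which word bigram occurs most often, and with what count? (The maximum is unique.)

"plate short", 2 times

Bigram frequencies (highest first):
  plate short: 2
  hot short: 1
  short see: 1
  see to: 1
  to hot: 1
  hot hot: 1
  … (13 more, each ≤ 1)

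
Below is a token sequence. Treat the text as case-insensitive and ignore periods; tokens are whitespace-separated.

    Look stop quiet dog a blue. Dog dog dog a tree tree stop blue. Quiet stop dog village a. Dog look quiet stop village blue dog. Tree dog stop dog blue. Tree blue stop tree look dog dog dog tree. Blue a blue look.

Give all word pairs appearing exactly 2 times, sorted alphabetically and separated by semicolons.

Bigram counts meeting the condition (exactly 2 times):
  a blue: 2
  blue dog: 2
  dog a: 2
  dog tree: 2
  quiet stop: 2
  stop dog: 2
  tree blue: 2

a blue; blue dog; dog a; dog tree; quiet stop; stop dog; tree blue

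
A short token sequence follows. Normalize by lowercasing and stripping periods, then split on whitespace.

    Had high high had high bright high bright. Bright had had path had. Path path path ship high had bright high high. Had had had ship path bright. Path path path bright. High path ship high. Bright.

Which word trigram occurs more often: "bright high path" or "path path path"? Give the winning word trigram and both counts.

"bright high path": 1 occurrence
"path path path": 2 occurrences

"path path path" (2 vs 1)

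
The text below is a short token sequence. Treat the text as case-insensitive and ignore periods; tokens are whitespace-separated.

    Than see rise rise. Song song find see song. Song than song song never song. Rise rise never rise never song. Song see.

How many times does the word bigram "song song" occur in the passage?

4

Scanning the 22 overlapping bigram windows for "song song":
  position 5–6: song song
  position 9–10: song song
  position 12–13: song song
  position 21–22: song song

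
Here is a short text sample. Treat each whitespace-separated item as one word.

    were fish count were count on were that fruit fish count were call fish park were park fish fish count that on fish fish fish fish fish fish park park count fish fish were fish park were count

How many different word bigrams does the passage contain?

38 tokens → 37 bigram windows in total.
Repeated bigrams (each contributes count−1 duplicates):
  fish fish: 7
  fish count: 3
  fish park: 3
  count were: 2
  park were: 2
  were count: 2
  were fish: 2
14 duplicate windows → 37 − 14 = 23 distinct.

23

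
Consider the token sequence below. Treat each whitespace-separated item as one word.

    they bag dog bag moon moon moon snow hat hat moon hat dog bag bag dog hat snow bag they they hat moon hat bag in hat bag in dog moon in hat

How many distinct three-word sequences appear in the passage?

29

33 tokens → 31 trigram windows in total.
Repeated trigrams (each contributes count−1 duplicates):
  hat bag in: 2
  hat moon hat: 2
2 duplicate windows → 31 − 2 = 29 distinct.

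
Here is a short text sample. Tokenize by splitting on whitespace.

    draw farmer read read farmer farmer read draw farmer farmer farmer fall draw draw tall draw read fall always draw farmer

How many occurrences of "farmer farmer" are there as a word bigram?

3

Scanning the 20 overlapping bigram windows for "farmer farmer":
  position 5–6: farmer farmer
  position 9–10: farmer farmer
  position 10–11: farmer farmer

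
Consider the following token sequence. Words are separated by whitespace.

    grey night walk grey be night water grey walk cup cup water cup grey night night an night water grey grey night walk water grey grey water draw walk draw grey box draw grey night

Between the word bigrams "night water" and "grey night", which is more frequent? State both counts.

"night water": 2 occurrences
"grey night": 4 occurrences

"grey night" (4 vs 2)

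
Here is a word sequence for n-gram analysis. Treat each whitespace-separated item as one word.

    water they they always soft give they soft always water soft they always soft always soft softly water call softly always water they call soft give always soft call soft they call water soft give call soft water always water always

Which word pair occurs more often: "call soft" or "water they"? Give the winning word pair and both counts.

"call soft": 3 occurrences
"water they": 2 occurrences

"call soft" (3 vs 2)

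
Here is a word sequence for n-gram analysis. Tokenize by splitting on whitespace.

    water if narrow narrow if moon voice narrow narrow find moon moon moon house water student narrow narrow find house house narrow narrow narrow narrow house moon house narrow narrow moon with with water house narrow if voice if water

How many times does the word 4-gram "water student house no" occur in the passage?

0

Scanning the 37 overlapping 4-gram windows for "water student house no":
  (none found)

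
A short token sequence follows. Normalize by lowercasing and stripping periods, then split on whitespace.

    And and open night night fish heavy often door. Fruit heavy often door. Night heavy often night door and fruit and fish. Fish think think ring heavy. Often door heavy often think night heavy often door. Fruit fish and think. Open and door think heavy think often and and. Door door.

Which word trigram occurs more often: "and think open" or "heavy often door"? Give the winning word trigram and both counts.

"heavy often door" (4 vs 1)

"and think open": 1 occurrence
"heavy often door": 4 occurrences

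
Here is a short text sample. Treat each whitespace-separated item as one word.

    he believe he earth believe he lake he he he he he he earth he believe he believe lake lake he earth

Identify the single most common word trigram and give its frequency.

Trigram frequencies (highest first):
  he he he: 4
  he believe he: 2
  believe he earth: 1
  he earth believe: 1
  earth believe he: 1
  believe he lake: 1
  … (10 more, each ≤ 1)

"he he he", 4 times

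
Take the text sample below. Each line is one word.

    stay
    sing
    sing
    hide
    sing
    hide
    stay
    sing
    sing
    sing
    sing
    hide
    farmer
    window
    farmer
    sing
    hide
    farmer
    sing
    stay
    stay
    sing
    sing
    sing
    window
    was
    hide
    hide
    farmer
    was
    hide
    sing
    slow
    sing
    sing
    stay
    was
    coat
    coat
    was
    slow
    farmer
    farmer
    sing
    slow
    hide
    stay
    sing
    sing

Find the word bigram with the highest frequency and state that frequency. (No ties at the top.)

"sing sing", 8 times

Bigram frequencies (highest first):
  sing sing: 8
  stay sing: 4
  sing hide: 4
  hide farmer: 3
  farmer sing: 3
  hide sing: 2
  … (20 more, each ≤ 2)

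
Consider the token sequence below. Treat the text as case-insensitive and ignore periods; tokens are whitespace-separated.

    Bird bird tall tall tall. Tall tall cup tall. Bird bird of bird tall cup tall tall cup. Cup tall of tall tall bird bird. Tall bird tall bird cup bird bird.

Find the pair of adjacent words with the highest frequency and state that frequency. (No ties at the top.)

Bigram frequencies (highest first):
  tall tall: 6
  bird bird: 4
  bird tall: 4
  tall bird: 4
  tall cup: 3
  cup tall: 3
  … (7 more, each ≤ 1)

"tall tall", 6 times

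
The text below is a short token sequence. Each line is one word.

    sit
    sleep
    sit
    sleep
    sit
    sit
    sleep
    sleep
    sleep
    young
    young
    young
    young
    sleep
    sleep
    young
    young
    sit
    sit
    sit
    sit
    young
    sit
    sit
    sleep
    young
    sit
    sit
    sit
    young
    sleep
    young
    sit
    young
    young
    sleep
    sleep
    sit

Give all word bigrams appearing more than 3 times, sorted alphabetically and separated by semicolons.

Bigram counts meeting the condition (more than 3 times):
  sit sit: 7
  sit sleep: 4
  sleep sleep: 4
  sleep young: 4
  young sit: 4
  young young: 5

sit sit; sit sleep; sleep sleep; sleep young; young sit; young young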